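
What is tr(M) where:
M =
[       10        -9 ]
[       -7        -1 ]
tr(M) = 10 - 1 = 9

The trace of a square matrix is the sum of its diagonal entries.
Diagonal entries of M: M[0][0] = 10, M[1][1] = -1.
tr(M) = 10 - 1 = 9.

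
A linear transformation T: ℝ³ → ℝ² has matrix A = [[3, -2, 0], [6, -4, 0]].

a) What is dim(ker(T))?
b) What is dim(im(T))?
dim(ker) = 2, dim(im) = 1

Observe that row 2 = 2 × row 1 (so the rows are linearly dependent).
Thus rank(A) = 1 (only one linearly independent row).
dim(im(T)) = rank(A) = 1.
By the rank-nullity theorem applied to T: ℝ³ → ℝ², rank(A) + nullity(A) = 3 (the domain dimension), so dim(ker(T)) = 3 - 1 = 2.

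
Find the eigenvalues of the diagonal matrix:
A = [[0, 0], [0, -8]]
λ₁ = 0, λ₂ = -8

The characteristic polynomial of A is det(A - λI) = (0 - λ)(-8 - λ) = 0.
The roots are λ = 0 and λ = -8, so the eigenvalues are the diagonal entries.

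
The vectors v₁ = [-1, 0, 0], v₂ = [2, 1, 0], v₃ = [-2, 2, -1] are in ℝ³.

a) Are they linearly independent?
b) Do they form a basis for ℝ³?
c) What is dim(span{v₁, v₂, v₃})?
Yes independent, yes basis, dim = 3

Stack v₁, v₂, v₃ as rows of a 3×3 matrix.
[[-1, 0, 0]; [2, 1, 0]; [-2, 2, -1]] is already lower triangular with nonzero diagonal entries (-1, 1, -1), so its determinant is the product of the diagonal entries, det = (-1)·(1)·(-1) = 1 ≠ 0, and the rows are linearly independent.
Three linearly independent vectors in ℝ³ form a basis for ℝ³, so dim(span{v₁,v₂,v₃}) = 3.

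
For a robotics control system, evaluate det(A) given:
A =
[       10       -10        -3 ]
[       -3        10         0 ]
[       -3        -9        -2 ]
det(A) = -311

Expand along row 0 (cofactor expansion): det(A) = a*(e*i - f*h) - b*(d*i - f*g) + c*(d*h - e*g), where the 3×3 is [[a, b, c], [d, e, f], [g, h, i]].
Minor M_00 = (10)*(-2) - (0)*(-9) = -20 - 0 = -20.
Minor M_01 = (-3)*(-2) - (0)*(-3) = 6 - 0 = 6.
Minor M_02 = (-3)*(-9) - (10)*(-3) = 27 + 30 = 57.
det(A) = (10)*(-20) - (-10)*(6) + (-3)*(57) = -200 + 60 - 171 = -311.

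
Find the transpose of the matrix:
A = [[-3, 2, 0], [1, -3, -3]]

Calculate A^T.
[[-3, 1], [2, -3], [0, -3]]

The transpose sends entry (i,j) to (j,i); rows become columns.
Row 0 of A: [-3, 2, 0] -> column 0 of A^T.
Row 1 of A: [1, -3, -3] -> column 1 of A^T.
A^T = [[-3, 1], [2, -3], [0, -3]]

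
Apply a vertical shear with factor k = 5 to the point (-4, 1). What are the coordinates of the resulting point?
(-4, -19)

Shear matrix for vertical shear with factor k = 5:
[[1, 0], [5, 1]]
Result: (-4, 1) → (-4, -19)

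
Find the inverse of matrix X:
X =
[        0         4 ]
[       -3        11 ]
det(X) = 12
X⁻¹ =
[    11/12      -1/3 ]
[      1/4         0 ]

For a 2×2 matrix X = [[a, b], [c, d]] with det(X) ≠ 0, X⁻¹ = (1/det(X)) * [[d, -b], [-c, a]].
det(X) = (0)*(11) - (4)*(-3) = 0 + 12 = 12.
X⁻¹ = (1/12) * [[11, -4], [3, 0]].
Dividing each entry by 12 and reducing:
X⁻¹ =
[    11/12      -1/3 ]
[      1/4         0 ]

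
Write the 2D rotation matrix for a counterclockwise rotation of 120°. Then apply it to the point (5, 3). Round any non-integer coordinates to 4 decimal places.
R = [[-1/2, -√3/2], [√3/2, -1/2]]; R·(5, 3) = (-5.0981, 2.8301)

Rotation matrix formula: R(θ) = [[cos θ, -sin θ], [sin θ, cos θ]]
For θ = 120°:
cos(120°) = -1/2
sin(120°) = √3/2
R = [[-1/2, -√3/2], [√3/2, -1/2]]
Apply to (5, 3): [-1/2·5 + (-√3/2)·3, √3/2·5 + -1/2·3] = (-5.0981, 2.8301)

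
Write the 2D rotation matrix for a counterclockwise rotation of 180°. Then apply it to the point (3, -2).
R = [[-1, 0], [0, -1]]; R·(3, -2) = (-3, 2)

Rotation matrix formula: R(θ) = [[cos θ, -sin θ], [sin θ, cos θ]]
For θ = 180°:
cos(180°) = -1
sin(180°) = 0
R = [[-1, 0], [0, -1]]
Apply to (3, -2): [-1·3 + (0)·-2, 0·3 + -1·-2] = (-3, 2)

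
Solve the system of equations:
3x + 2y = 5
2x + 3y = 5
x = 1, y = 1

Use elimination (row reduction):
Equation 1: 3x + 2y = 5.
Equation 2: 2x + 3y = 5.
Multiply Eq1 by 2 and Eq2 by 3: 6x + 4y = 10;  6x + 9y = 15.
Subtract: (5)y = 5, so y = 1.
Back-substitute into Eq1: 3x + 2*(1) = 5, so x = 1.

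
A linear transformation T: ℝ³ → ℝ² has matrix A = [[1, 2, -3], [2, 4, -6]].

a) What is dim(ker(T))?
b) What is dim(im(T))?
dim(ker) = 2, dim(im) = 1

Observe that row 2 = 2 × row 1 (so the rows are linearly dependent).
Thus rank(A) = 1 (only one linearly independent row).
dim(im(T)) = rank(A) = 1.
By the rank-nullity theorem applied to T: ℝ³ → ℝ², rank(A) + nullity(A) = 3 (the domain dimension), so dim(ker(T)) = 3 - 1 = 2.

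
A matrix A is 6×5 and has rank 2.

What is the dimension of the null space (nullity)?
3

The rank-nullity theorem for an m×n matrix states:
rank(A) + nullity(A) = n (the number of columns).
Here n = 5 and rank(A) = 2, so nullity(A) = 5 - 2 = 3.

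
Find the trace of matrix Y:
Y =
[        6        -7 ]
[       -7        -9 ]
tr(Y) = 6 - 9 = -3

The trace of a square matrix is the sum of its diagonal entries.
Diagonal entries of Y: Y[0][0] = 6, Y[1][1] = -9.
tr(Y) = 6 - 9 = -3.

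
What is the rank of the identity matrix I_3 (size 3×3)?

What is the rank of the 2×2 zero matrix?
rank(I_3) = 3, rank(0) = 0

The identity I_3 has 3 columns that are the standard basis vectors e_1, …, e_3. These are linearly independent, so all 3 columns are pivots and rank(I_3) = 3.
The 2×2 zero matrix has every entry zero, so every row is the zero row and there are no pivots; rank(0) = 0.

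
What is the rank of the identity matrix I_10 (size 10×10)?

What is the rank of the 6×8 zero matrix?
rank(I_10) = 10, rank(0) = 0

The identity I_10 has 10 columns that are the standard basis vectors e_1, …, e_10. These are linearly independent, so all 10 columns are pivots and rank(I_10) = 10.
The 6×8 zero matrix has every entry zero, so every row is the zero row and there are no pivots; rank(0) = 0.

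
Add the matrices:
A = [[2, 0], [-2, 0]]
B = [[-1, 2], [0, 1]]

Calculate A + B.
[[1, 2], [-2, 1]]

Add corresponding elements:
(2)+(-1)=1
(0)+(2)=2
(-2)+(0)=-2
(0)+(1)=1
A + B = [[1, 2], [-2, 1]]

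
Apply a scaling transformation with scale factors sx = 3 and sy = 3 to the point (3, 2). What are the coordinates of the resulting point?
(9, 6)

Scaling matrix:
[[3, 0], [0, 3]]
Result: (3 × 3, 2 × 3) = (9, 6)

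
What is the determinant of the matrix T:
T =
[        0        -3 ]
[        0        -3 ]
det(T) = 0

For a 2×2 matrix [[a, b], [c, d]], det = a*d - b*c.
det(T) = (0)*(-3) - (-3)*(0) = 0 - 0 = 0.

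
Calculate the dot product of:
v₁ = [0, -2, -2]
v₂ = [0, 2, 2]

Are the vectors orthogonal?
-8, No

The dot product is the sum of products of corresponding components.
v₁·v₂ = (0)*(0) + (-2)*(2) + (-2)*(2) = 0 - 4 - 4 = -8.
Two vectors are orthogonal iff their dot product is 0; here the dot product is -8, so the vectors are not orthogonal.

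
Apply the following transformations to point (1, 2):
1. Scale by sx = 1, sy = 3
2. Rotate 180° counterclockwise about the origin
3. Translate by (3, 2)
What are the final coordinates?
(2, -4)

Step 1: Scale → (1, 6)
Step 2: Rotate 180° → (-1, -6)
Step 3: Translate → (2, -4)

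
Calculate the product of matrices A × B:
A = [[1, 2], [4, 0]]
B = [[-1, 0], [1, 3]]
[[1, 6], [-4, 0]]

Matrix multiplication:
C[0][0] = 1×-1 + 2×1 = 1
C[0][1] = 1×0 + 2×3 = 6
C[1][0] = 4×-1 + 0×1 = -4
C[1][1] = 4×0 + 0×3 = 0
Result: [[1, 6], [-4, 0]]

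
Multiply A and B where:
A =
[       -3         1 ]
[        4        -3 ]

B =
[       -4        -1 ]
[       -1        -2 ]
AB =
[       11         1 ]
[      -13         2 ]

Matrix multiplication: (AB)[i][j] = sum over k of A[i][k] * B[k][j].
  (AB)[0][0] = (-3)*(-4) + (1)*(-1) = 11
  (AB)[0][1] = (-3)*(-1) + (1)*(-2) = 1
  (AB)[1][0] = (4)*(-4) + (-3)*(-1) = -13
  (AB)[1][1] = (4)*(-1) + (-3)*(-2) = 2
AB =
[       11         1 ]
[      -13         2 ]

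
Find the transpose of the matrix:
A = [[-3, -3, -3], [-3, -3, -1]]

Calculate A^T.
[[-3, -3], [-3, -3], [-3, -1]]

The transpose sends entry (i,j) to (j,i); rows become columns.
Row 0 of A: [-3, -3, -3] -> column 0 of A^T.
Row 1 of A: [-3, -3, -1] -> column 1 of A^T.
A^T = [[-3, -3], [-3, -3], [-3, -1]]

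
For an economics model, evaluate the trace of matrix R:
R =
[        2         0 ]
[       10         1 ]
tr(R) = 2 + 1 = 3

The trace of a square matrix is the sum of its diagonal entries.
Diagonal entries of R: R[0][0] = 2, R[1][1] = 1.
tr(R) = 2 + 1 = 3.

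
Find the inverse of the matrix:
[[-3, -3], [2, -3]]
[[-1/5, 1/5], [-2/15, -1/5]]

For [[a,b],[c,d]], inverse = (1/det)·[[d,-b],[-c,a]]
det = -3·-3 - -3·2 = 15
Inverse = (1/15)·[[-3, 3], [-2, -3]]
        = [[-1/5, 1/5], [-2/15, -1/5]]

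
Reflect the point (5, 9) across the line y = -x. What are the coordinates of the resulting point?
(-9, -5)

Reflection across line y = -x: (5, 9) → (-9, -5)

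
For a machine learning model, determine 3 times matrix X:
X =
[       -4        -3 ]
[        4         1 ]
3X =
[      -12        -9 ]
[       12         3 ]

Scalar multiplication is elementwise: (3X)[i][j] = 3 * X[i][j].
  (3X)[0][0] = 3 * (-4) = -12
  (3X)[0][1] = 3 * (-3) = -9
  (3X)[1][0] = 3 * (4) = 12
  (3X)[1][1] = 3 * (1) = 3
3X =
[      -12        -9 ]
[       12         3 ]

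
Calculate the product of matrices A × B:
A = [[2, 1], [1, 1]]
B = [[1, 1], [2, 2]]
[[4, 4], [3, 3]]

Matrix multiplication:
C[0][0] = 2×1 + 1×2 = 4
C[0][1] = 2×1 + 1×2 = 4
C[1][0] = 1×1 + 1×2 = 3
C[1][1] = 1×1 + 1×2 = 3
Result: [[4, 4], [3, 3]]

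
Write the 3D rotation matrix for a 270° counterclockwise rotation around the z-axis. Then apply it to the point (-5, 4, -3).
R = [[0, 1, 0], [-1, 0, 0], [0, 0, 1]]; R·(-5, 4, -3) = (4, 5, -3)

Rotation matrix for 270° around z-axis:
cos(270°) = 0, sin(270°) = -1
R = [[0, 1, 0], [-1, 0, 0], [0, 0, 1]]
Apply to (-5, 4, -3): R·[-5, 4, -3]ᵀ = (4, 5, -3)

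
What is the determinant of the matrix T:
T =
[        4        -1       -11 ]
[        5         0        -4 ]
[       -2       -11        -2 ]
det(T) = 411

Expand along row 0 (cofactor expansion): det(T) = a*(e*i - f*h) - b*(d*i - f*g) + c*(d*h - e*g), where the 3×3 is [[a, b, c], [d, e, f], [g, h, i]].
Minor M_00 = (0)*(-2) - (-4)*(-11) = 0 - 44 = -44.
Minor M_01 = (5)*(-2) - (-4)*(-2) = -10 - 8 = -18.
Minor M_02 = (5)*(-11) - (0)*(-2) = -55 - 0 = -55.
det(T) = (4)*(-44) - (-1)*(-18) + (-11)*(-55) = -176 - 18 + 605 = 411.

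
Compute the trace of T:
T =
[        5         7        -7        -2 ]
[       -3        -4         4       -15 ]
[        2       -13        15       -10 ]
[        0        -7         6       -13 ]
tr(T) = 5 - 4 + 15 - 13 = 3

The trace of a square matrix is the sum of its diagonal entries.
Diagonal entries of T: T[0][0] = 5, T[1][1] = -4, T[2][2] = 15, T[3][3] = -13.
tr(T) = 5 - 4 + 15 - 13 = 3.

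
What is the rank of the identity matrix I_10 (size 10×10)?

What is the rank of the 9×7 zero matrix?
rank(I_10) = 10, rank(0) = 0

The identity I_10 has 10 columns that are the standard basis vectors e_1, …, e_10. These are linearly independent, so all 10 columns are pivots and rank(I_10) = 10.
The 9×7 zero matrix has every entry zero, so every row is the zero row and there are no pivots; rank(0) = 0.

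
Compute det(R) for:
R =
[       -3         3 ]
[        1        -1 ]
det(R) = 0

For a 2×2 matrix [[a, b], [c, d]], det = a*d - b*c.
det(R) = (-3)*(-1) - (3)*(1) = 3 - 3 = 0.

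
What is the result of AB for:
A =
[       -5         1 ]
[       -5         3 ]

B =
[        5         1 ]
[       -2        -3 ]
AB =
[      -27        -8 ]
[      -31       -14 ]

Matrix multiplication: (AB)[i][j] = sum over k of A[i][k] * B[k][j].
  (AB)[0][0] = (-5)*(5) + (1)*(-2) = -27
  (AB)[0][1] = (-5)*(1) + (1)*(-3) = -8
  (AB)[1][0] = (-5)*(5) + (3)*(-2) = -31
  (AB)[1][1] = (-5)*(1) + (3)*(-3) = -14
AB =
[      -27        -8 ]
[      -31       -14 ]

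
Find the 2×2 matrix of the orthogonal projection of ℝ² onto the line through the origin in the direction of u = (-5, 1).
[[25/26, -5/26], [-5/26, 1/26]]

The orthogonal projection onto the line spanned by a nonzero vector u = (a, b) has matrix P = (u uᵀ) / (uᵀ u) = (1/(a² + b²)) · [[a², ab], [ab, b²]].
Here u = (-5, 1), so a² + b² = 25 + 1 = 26.
P = (1/26) · [[25, -5], [-5, 1]] = [[25/26, -5/26], [-5/26, 1/26]].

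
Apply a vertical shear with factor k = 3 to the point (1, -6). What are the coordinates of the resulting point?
(1, -3)

Shear matrix for vertical shear with factor k = 3:
[[1, 0], [3, 1]]
Result: (1, -6) → (1, -3)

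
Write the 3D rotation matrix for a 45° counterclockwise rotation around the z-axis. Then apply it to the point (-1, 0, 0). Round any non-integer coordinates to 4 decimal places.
R = [[√2/2, -√2/2, 0], [√2/2, √2/2, 0], [0, 0, 1]]; R·(-1, 0, 0) = (-0.7071, -0.7071, 0.0000)

Rotation matrix for 45° around z-axis:
cos(45°) = √2/2, sin(45°) = √2/2
R = [[√2/2, -√2/2, 0], [√2/2, √2/2, 0], [0, 0, 1]]
Apply to (-1, 0, 0): R·[-1, 0, 0]ᵀ = (-0.7071, -0.7071, 0.0000)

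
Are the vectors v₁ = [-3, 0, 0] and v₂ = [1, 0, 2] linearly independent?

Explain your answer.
Yes, linearly independent

Two vectors are linearly dependent iff one is a scalar multiple of the other.
No single scalar k satisfies v₂ = k·v₁ (the ratios of corresponding entries disagree), so v₁ and v₂ are linearly independent.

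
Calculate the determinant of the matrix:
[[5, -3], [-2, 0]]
-6

For a 2×2 matrix [[a, b], [c, d]], det = ad - bc
det = (5)(0) - (-3)(-2) = 0 - 6 = -6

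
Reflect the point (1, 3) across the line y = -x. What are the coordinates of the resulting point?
(-3, -1)

Reflection across line y = -x: (1, 3) → (-3, -1)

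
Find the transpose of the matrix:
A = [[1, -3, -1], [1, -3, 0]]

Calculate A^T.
[[1, 1], [-3, -3], [-1, 0]]

The transpose sends entry (i,j) to (j,i); rows become columns.
Row 0 of A: [1, -3, -1] -> column 0 of A^T.
Row 1 of A: [1, -3, 0] -> column 1 of A^T.
A^T = [[1, 1], [-3, -3], [-1, 0]]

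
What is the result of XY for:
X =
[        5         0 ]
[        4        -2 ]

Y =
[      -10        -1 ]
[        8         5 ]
XY =
[      -50        -5 ]
[      -56       -14 ]

Matrix multiplication: (XY)[i][j] = sum over k of X[i][k] * Y[k][j].
  (XY)[0][0] = (5)*(-10) + (0)*(8) = -50
  (XY)[0][1] = (5)*(-1) + (0)*(5) = -5
  (XY)[1][0] = (4)*(-10) + (-2)*(8) = -56
  (XY)[1][1] = (4)*(-1) + (-2)*(5) = -14
XY =
[      -50        -5 ]
[      -56       -14 ]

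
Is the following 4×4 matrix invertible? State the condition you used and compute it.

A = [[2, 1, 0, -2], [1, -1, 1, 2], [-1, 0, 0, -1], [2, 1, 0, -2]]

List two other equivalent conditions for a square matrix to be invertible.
No, not invertible; det(A) = 0 (two rows are equal, so the rows are linearly dependent). Equivalent conditions (failing for this A): rank(A) < 4; Ax = 0 has non-trivial solutions; 0 is an eigenvalue; the columns are linearly dependent.

To check invertibility, compute det(A).
In this matrix, row 0 and the last row are identical, so one row is a scalar multiple of another and the rows are linearly dependent.
A matrix with linearly dependent rows has det = 0 and is not invertible.
Equivalent failed conditions:
- rank(A) < 4.
- Ax = 0 has non-trivial solutions.
- 0 is an eigenvalue.
- The columns are linearly dependent.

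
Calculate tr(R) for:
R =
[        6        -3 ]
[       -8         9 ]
tr(R) = 6 + 9 = 15

The trace of a square matrix is the sum of its diagonal entries.
Diagonal entries of R: R[0][0] = 6, R[1][1] = 9.
tr(R) = 6 + 9 = 15.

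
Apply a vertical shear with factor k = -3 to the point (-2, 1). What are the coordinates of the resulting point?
(-2, 7)

Shear matrix for vertical shear with factor k = -3:
[[1, 0], [-3, 1]]
Result: (-2, 1) → (-2, 7)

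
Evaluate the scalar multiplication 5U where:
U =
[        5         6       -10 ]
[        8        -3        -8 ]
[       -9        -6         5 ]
5U =
[       25        30       -50 ]
[       40       -15       -40 ]
[      -45       -30        25 ]

Scalar multiplication is elementwise: (5U)[i][j] = 5 * U[i][j].
  (5U)[0][0] = 5 * (5) = 25
  (5U)[0][1] = 5 * (6) = 30
  (5U)[0][2] = 5 * (-10) = -50
  (5U)[1][0] = 5 * (8) = 40
  (5U)[1][1] = 5 * (-3) = -15
  (5U)[1][2] = 5 * (-8) = -40
  (5U)[2][0] = 5 * (-9) = -45
  (5U)[2][1] = 5 * (-6) = -30
  (5U)[2][2] = 5 * (5) = 25
5U =
[       25        30       -50 ]
[       40       -15       -40 ]
[      -45       -30        25 ]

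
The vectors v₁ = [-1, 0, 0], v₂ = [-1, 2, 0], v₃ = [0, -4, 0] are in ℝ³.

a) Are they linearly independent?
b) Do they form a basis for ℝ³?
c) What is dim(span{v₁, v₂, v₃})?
Not independent, not a basis, dim(span) = 2

Check whether v₃ can be written as a linear combination of v₁ and v₂.
v₃ = (2)·v₁ + (-2)·v₂ = [0, -4, 0], so the three vectors are linearly dependent.
Thus they do not form a basis for ℝ³, and dim(span{v₁, v₂, v₃}) = 2 (spanned by v₁ and v₂).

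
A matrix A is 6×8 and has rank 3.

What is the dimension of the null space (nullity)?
5

The rank-nullity theorem for an m×n matrix states:
rank(A) + nullity(A) = n (the number of columns).
Here n = 8 and rank(A) = 3, so nullity(A) = 8 - 3 = 5.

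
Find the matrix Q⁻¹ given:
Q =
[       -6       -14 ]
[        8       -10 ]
det(Q) = 172
Q⁻¹ =
[    -5/86      7/86 ]
[    -2/43     -3/86 ]

For a 2×2 matrix Q = [[a, b], [c, d]] with det(Q) ≠ 0, Q⁻¹ = (1/det(Q)) * [[d, -b], [-c, a]].
det(Q) = (-6)*(-10) - (-14)*(8) = 60 + 112 = 172.
Q⁻¹ = (1/172) * [[-10, 14], [-8, -6]].
Dividing each entry by 172 and reducing:
Q⁻¹ =
[    -5/86      7/86 ]
[    -2/43     -3/86 ]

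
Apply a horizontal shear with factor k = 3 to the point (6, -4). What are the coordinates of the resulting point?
(-6, -4)

Shear matrix for horizontal shear with factor k = 3:
[[1, 3], [0, 1]]
Result: (6, -4) → (-6, -4)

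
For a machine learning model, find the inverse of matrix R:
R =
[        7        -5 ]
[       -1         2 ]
det(R) = 9
R⁻¹ =
[      2/9       5/9 ]
[      1/9       7/9 ]

For a 2×2 matrix R = [[a, b], [c, d]] with det(R) ≠ 0, R⁻¹ = (1/det(R)) * [[d, -b], [-c, a]].
det(R) = (7)*(2) - (-5)*(-1) = 14 - 5 = 9.
R⁻¹ = (1/9) * [[2, 5], [1, 7]].
Dividing each entry by 9 and reducing:
R⁻¹ =
[      2/9       5/9 ]
[      1/9       7/9 ]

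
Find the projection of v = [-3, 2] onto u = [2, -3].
[-24/13, 36/13]

The projection of v onto u is proj_u(v) = ((v·u) / (u·u)) · u.
v·u = (-3)*(2) + (2)*(-3) = -12.
u·u = (2)*(2) + (-3)*(-3) = 13.
coefficient = -12 / 13 = -12/13.
proj_u(v) = -12/13 · [2, -3] = [-24/13, 36/13].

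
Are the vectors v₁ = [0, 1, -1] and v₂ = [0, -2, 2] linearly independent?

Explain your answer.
No, linearly dependent (v₂ = -2·v₁)

Check whether there is a scalar k with v₂ = k·v₁.
Comparing components, k = -2 satisfies -2·[0, 1, -1] = [0, -2, 2].
Since v₂ is a scalar multiple of v₁, the two vectors are linearly dependent.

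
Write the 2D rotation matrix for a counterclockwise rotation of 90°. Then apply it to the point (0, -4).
R = [[0, -1], [1, 0]]; R·(0, -4) = (4, 0)

Rotation matrix formula: R(θ) = [[cos θ, -sin θ], [sin θ, cos θ]]
For θ = 90°:
cos(90°) = 0
sin(90°) = 1
R = [[0, -1], [1, 0]]
Apply to (0, -4): [0·0 + (-1)·-4, 1·0 + 0·-4] = (4, 0)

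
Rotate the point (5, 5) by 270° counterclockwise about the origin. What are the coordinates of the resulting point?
(5, -5)

Rotation matrix R(θ) = [[cos θ, -sin θ], [sin θ, cos θ]]; for θ = 270°:
R = [[0, 1], [-1, 0]]
Result: R × [5, 5]ᵀ = [0·5 + (1)·5, -1·5 + (0)·5]ᵀ = (5, -5)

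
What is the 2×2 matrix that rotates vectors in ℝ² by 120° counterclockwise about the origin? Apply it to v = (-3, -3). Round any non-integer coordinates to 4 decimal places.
R = [[-1/2, -√3/2], [√3/2, -1/2]]; R·v = (4.0981, -1.0981)

A counterclockwise rotation by angle θ in ℝ² has matrix R(θ) = [[cos θ, -sin θ], [sin θ, cos θ]].
For θ = 120°: cos θ = -1/2, sin θ = √3/2.
R(120°) = [[-1/2, -√3/2], [√3/2, -1/2]].
R·v = [-1/2·-3 + (-√3/2)·-3, √3/2·-3 + -1/2·-3] = (4.0981, -1.0981).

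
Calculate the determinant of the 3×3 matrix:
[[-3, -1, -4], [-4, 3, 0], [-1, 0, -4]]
40

Expansion along first row:
det = -3·det([[3,0],[0,-4]]) - -1·det([[-4,0],[-1,-4]]) + -4·det([[-4,3],[-1,0]])
    = -3·(3·-4 - 0·0) - -1·(-4·-4 - 0·-1) + -4·(-4·0 - 3·-1)
    = -3·-12 - -1·16 + -4·3
    = 36 + 16 + -12 = 40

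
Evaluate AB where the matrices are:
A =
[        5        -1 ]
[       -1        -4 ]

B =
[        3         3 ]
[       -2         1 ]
AB =
[       17        14 ]
[        5        -7 ]

Matrix multiplication: (AB)[i][j] = sum over k of A[i][k] * B[k][j].
  (AB)[0][0] = (5)*(3) + (-1)*(-2) = 17
  (AB)[0][1] = (5)*(3) + (-1)*(1) = 14
  (AB)[1][0] = (-1)*(3) + (-4)*(-2) = 5
  (AB)[1][1] = (-1)*(3) + (-4)*(1) = -7
AB =
[       17        14 ]
[        5        -7 ]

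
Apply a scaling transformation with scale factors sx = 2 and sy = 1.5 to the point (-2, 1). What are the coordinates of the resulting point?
(-4, 1.5)

Scaling matrix:
[[2, 0], [0, 1.50]]
Result: (-2 × 2, 1 × 1.5) = (-4, 1.5)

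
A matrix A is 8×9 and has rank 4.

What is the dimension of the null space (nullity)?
5

The rank-nullity theorem for an m×n matrix states:
rank(A) + nullity(A) = n (the number of columns).
Here n = 9 and rank(A) = 4, so nullity(A) = 9 - 4 = 5.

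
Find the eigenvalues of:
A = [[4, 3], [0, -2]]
λ = -2, 4

Solve det(A - λI) = 0. For a 2×2 matrix this is λ² - (trace)λ + det = 0.
trace(A) = 4 - 2 = 2.
det(A) = (4)*(-2) - (3)*(0) = -8 - 0 = -8.
Characteristic equation: λ² - (2)λ + (-8) = 0.
Discriminant: (2)² - 4*(-8) = 4 + 32 = 36.
Roots: λ = (2 ± √36) / 2 = -2, 4.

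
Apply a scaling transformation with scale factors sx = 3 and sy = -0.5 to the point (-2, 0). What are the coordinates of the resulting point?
(-6, 0.0)

Scaling matrix:
[[3, 0], [0, -0.50]]
Result: (-2 × 3, 0 × -0.5) = (-6, 0.0)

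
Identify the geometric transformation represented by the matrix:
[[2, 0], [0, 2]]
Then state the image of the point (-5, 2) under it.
uniform scaling by factor 2; image of (-5, 2) is (-10, 4)

This is a diagonal matrix with equal entries 2, so it scales both axes by the same factor 2.
The matrix [[2, 0], [0, 2]] represents: uniform scaling by factor 2.
Applying it to (-5, 2): [2·-5 + 0·2, 0·-5 + 2·2] = (-10, 4).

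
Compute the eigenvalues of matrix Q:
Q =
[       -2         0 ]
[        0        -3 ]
λ = -3, -2

Solve det(Q - λI) = 0. For a 2×2 matrix the characteristic equation is λ² - (trace)λ + det = 0.
trace(Q) = a + d = -2 - 3 = -5.
det(Q) = a*d - b*c = (-2)*(-3) - (0)*(0) = 6 - 0 = 6.
Characteristic equation: λ² - (-5)λ + (6) = 0.
Discriminant = (-5)² - 4*(6) = 25 - 24 = 1.
λ = (-5 ± √1) / 2 = (-5 ± 1) / 2 = -3, -2.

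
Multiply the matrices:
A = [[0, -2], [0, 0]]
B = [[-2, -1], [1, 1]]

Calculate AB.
[[-2, -2], [0, 0]]

Each entry (i,j) of AB = sum over k of A[i][k]*B[k][j].
(AB)[0][0] = (0)*(-2) + (-2)*(1) = -2
(AB)[0][1] = (0)*(-1) + (-2)*(1) = -2
(AB)[1][0] = (0)*(-2) + (0)*(1) = 0
(AB)[1][1] = (0)*(-1) + (0)*(1) = 0
AB = [[-2, -2], [0, 0]]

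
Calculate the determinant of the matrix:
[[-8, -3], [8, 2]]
8

For a 2×2 matrix [[a, b], [c, d]], det = ad - bc
det = (-8)(2) - (-3)(8) = -16 - -24 = 8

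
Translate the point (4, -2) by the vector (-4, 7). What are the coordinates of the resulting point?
(0, 5)

Translation by (-4, 7):
x' = 4 + -4 = 0
y' = -2 + 7 = 5
Homogeneous matrix: [[1, 0, -4], [0, 1, 7], [0, 0, 1]]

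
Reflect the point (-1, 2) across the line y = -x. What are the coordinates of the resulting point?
(-2, 1)

Reflection across line y = -x: (-1, 2) → (-2, 1)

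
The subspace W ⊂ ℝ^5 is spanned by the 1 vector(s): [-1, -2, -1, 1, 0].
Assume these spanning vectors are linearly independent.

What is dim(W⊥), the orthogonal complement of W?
dim(W⊥) = 4

For any subspace W of ℝ^n, dim(W) + dim(W⊥) = n (the whole-space dimension).
Here the given 1 vectors are linearly independent, so dim(W) = 1.
Thus dim(W⊥) = n - dim(W) = 5 - 1 = 4.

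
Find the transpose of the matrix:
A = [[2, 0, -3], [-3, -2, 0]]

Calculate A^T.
[[2, -3], [0, -2], [-3, 0]]

The transpose sends entry (i,j) to (j,i); rows become columns.
Row 0 of A: [2, 0, -3] -> column 0 of A^T.
Row 1 of A: [-3, -2, 0] -> column 1 of A^T.
A^T = [[2, -3], [0, -2], [-3, 0]]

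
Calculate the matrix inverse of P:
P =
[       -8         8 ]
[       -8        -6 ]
det(P) = 112
P⁻¹ =
[    -3/56     -1/14 ]
[     1/14     -1/14 ]

For a 2×2 matrix P = [[a, b], [c, d]] with det(P) ≠ 0, P⁻¹ = (1/det(P)) * [[d, -b], [-c, a]].
det(P) = (-8)*(-6) - (8)*(-8) = 48 + 64 = 112.
P⁻¹ = (1/112) * [[-6, -8], [8, -8]].
Dividing each entry by 112 and reducing:
P⁻¹ =
[    -3/56     -1/14 ]
[     1/14     -1/14 ]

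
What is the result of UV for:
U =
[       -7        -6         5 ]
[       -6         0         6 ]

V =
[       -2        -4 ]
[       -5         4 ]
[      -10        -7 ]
UV =
[       -6       -31 ]
[      -48       -18 ]

Matrix multiplication: (UV)[i][j] = sum over k of U[i][k] * V[k][j].
  (UV)[0][0] = (-7)*(-2) + (-6)*(-5) + (5)*(-10) = -6
  (UV)[0][1] = (-7)*(-4) + (-6)*(4) + (5)*(-7) = -31
  (UV)[1][0] = (-6)*(-2) + (0)*(-5) + (6)*(-10) = -48
  (UV)[1][1] = (-6)*(-4) + (0)*(4) + (6)*(-7) = -18
UV =
[       -6       -31 ]
[      -48       -18 ]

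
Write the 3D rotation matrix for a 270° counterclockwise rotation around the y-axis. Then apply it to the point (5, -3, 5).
R = [[0, 0, -1], [0, 1, 0], [1, 0, 0]]; R·(5, -3, 5) = (-5, -3, 5)

Rotation matrix for 270° around y-axis:
cos(270°) = 0, sin(270°) = -1
R = [[0, 0, -1], [0, 1, 0], [1, 0, 0]]
Apply to (5, -3, 5): R·[5, -3, 5]ᵀ = (-5, -3, 5)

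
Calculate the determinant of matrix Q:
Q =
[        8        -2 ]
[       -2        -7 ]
det(Q) = -60

For a 2×2 matrix [[a, b], [c, d]], det = a*d - b*c.
det(Q) = (8)*(-7) - (-2)*(-2) = -56 - 4 = -60.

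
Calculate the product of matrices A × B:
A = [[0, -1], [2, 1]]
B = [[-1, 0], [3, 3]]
[[-3, -3], [1, 3]]

Matrix multiplication:
C[0][0] = 0×-1 + -1×3 = -3
C[0][1] = 0×0 + -1×3 = -3
C[1][0] = 2×-1 + 1×3 = 1
C[1][1] = 2×0 + 1×3 = 3
Result: [[-3, -3], [1, 3]]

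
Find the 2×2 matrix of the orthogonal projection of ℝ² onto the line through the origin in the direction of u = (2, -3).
[[4/13, -6/13], [-6/13, 9/13]]

The orthogonal projection onto the line spanned by a nonzero vector u = (a, b) has matrix P = (u uᵀ) / (uᵀ u) = (1/(a² + b²)) · [[a², ab], [ab, b²]].
Here u = (2, -3), so a² + b² = 4 + 9 = 13.
P = (1/13) · [[4, -6], [-6, 9]] = [[4/13, -6/13], [-6/13, 9/13]].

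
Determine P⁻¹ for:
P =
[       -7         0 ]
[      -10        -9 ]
det(P) = 63
P⁻¹ =
[     -1/7         0 ]
[    10/63      -1/9 ]

For a 2×2 matrix P = [[a, b], [c, d]] with det(P) ≠ 0, P⁻¹ = (1/det(P)) * [[d, -b], [-c, a]].
det(P) = (-7)*(-9) - (0)*(-10) = 63 - 0 = 63.
P⁻¹ = (1/63) * [[-9, 0], [10, -7]].
Dividing each entry by 63 and reducing:
P⁻¹ =
[     -1/7         0 ]
[    10/63      -1/9 ]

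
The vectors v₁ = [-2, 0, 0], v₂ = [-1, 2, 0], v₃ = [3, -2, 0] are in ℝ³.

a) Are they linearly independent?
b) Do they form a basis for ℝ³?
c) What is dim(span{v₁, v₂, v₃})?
Not independent, not a basis, dim(span) = 2

Check whether v₃ can be written as a linear combination of v₁ and v₂.
v₃ = (-1)·v₁ + (-1)·v₂ = [3, -2, 0], so the three vectors are linearly dependent.
Thus they do not form a basis for ℝ³, and dim(span{v₁, v₂, v₃}) = 2 (spanned by v₁ and v₂).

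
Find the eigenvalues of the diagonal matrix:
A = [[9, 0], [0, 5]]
λ₁ = 9, λ₂ = 5

The characteristic polynomial of A is det(A - λI) = (9 - λ)(5 - λ) = 0.
The roots are λ = 9 and λ = 5, so the eigenvalues are the diagonal entries.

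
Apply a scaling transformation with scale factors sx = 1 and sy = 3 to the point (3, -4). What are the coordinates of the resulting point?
(3, -12)

Scaling matrix:
[[1, 0], [0, 3]]
Result: (3 × 1, -4 × 3) = (3, -12)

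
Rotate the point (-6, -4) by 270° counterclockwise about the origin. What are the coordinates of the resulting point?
(-4, 6)

Rotation matrix R(θ) = [[cos θ, -sin θ], [sin θ, cos θ]]; for θ = 270°:
R = [[0, 1], [-1, 0]]
Result: R × [-6, -4]ᵀ = [0·-6 + (1)·-4, -1·-6 + (0)·-4]ᵀ = (-4, 6)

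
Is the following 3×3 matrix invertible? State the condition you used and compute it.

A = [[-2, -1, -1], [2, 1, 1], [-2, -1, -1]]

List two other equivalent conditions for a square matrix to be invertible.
No, not invertible; det(A) = 0 (two rows are equal, so the rows are linearly dependent). Equivalent conditions (failing for this A): rank(A) < 3; Ax = 0 has non-trivial solutions; 0 is an eigenvalue; the columns are linearly dependent.

To check invertibility, compute det(A).
In this matrix, row 0 and the last row are identical, so one row is a scalar multiple of another and the rows are linearly dependent.
A matrix with linearly dependent rows has det = 0 and is not invertible.
Equivalent failed conditions:
- rank(A) < 3.
- Ax = 0 has non-trivial solutions.
- 0 is an eigenvalue.
- The columns are linearly dependent.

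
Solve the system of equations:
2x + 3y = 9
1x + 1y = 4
x = 3, y = 1

Use elimination (row reduction):
Equation 1: 2x + 3y = 9.
Equation 2: 1x + 1y = 4.
Multiply Eq1 by 1 and Eq2 by 2: 2x + 3y = 9;  2x + 2y = 8.
Subtract: (-1)y = -1, so y = 1.
Back-substitute into Eq1: 2x + 3*(1) = 9, so x = 3.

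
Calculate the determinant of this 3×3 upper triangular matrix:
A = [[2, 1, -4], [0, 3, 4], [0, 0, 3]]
18

The determinant of a triangular matrix is the product of its diagonal entries (the off-diagonal entries above the diagonal do not affect it).
det(A) = (2) * (3) * (3) = 18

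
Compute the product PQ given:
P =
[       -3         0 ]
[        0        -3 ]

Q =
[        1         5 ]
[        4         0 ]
PQ =
[       -3       -15 ]
[      -12         0 ]

Matrix multiplication: (PQ)[i][j] = sum over k of P[i][k] * Q[k][j].
  (PQ)[0][0] = (-3)*(1) + (0)*(4) = -3
  (PQ)[0][1] = (-3)*(5) + (0)*(0) = -15
  (PQ)[1][0] = (0)*(1) + (-3)*(4) = -12
  (PQ)[1][1] = (0)*(5) + (-3)*(0) = 0
PQ =
[       -3       -15 ]
[      -12         0 ]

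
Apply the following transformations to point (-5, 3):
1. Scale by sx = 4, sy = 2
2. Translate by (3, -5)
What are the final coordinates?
(-17, 1)

Step 1: Scale (-5, 3) by (sx, sy) = (4, 2) → (-20, 6)
Step 2: Translate by (3, -5) → (-17, 1)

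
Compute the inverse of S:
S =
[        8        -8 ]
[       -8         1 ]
det(S) = -56
S⁻¹ =
[    -1/56      -1/7 ]
[     -1/7      -1/7 ]

For a 2×2 matrix S = [[a, b], [c, d]] with det(S) ≠ 0, S⁻¹ = (1/det(S)) * [[d, -b], [-c, a]].
det(S) = (8)*(1) - (-8)*(-8) = 8 - 64 = -56.
S⁻¹ = (1/-56) * [[1, 8], [8, 8]].
Dividing each entry by -56 and reducing:
S⁻¹ =
[    -1/56      -1/7 ]
[     -1/7      -1/7 ]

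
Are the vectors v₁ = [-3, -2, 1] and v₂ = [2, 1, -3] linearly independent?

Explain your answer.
Yes, linearly independent

Two vectors are linearly dependent iff one is a scalar multiple of the other.
No single scalar k satisfies v₂ = k·v₁ (the ratios of corresponding entries disagree), so v₁ and v₂ are linearly independent.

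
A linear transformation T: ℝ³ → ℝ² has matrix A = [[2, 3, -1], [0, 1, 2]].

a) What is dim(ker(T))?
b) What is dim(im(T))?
dim(ker) = 1, dim(im) = 2

The two rows are not scalar multiples of one another (no single k satisfies row 2 = k × row 1), so they are linearly independent.
Thus rank(A) = 2.
dim(im(T)) = rank(A) = 2.
By the rank-nullity theorem applied to T: ℝ³ → ℝ², rank(A) + nullity(A) = 3 (the domain dimension), so dim(ker(T)) = 3 - 2 = 1.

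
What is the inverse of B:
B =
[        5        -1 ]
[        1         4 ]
det(B) = 21
B⁻¹ =
[     4/21      1/21 ]
[    -1/21      5/21 ]

For a 2×2 matrix B = [[a, b], [c, d]] with det(B) ≠ 0, B⁻¹ = (1/det(B)) * [[d, -b], [-c, a]].
det(B) = (5)*(4) - (-1)*(1) = 20 + 1 = 21.
B⁻¹ = (1/21) * [[4, 1], [-1, 5]].
Dividing each entry by 21 and reducing:
B⁻¹ =
[     4/21      1/21 ]
[    -1/21      5/21 ]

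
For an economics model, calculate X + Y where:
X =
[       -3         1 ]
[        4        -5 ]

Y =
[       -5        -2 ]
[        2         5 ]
X + Y =
[       -8        -1 ]
[        6         0 ]

Matrix addition is elementwise: (X+Y)[i][j] = X[i][j] + Y[i][j].
  (X+Y)[0][0] = (-3) + (-5) = -8
  (X+Y)[0][1] = (1) + (-2) = -1
  (X+Y)[1][0] = (4) + (2) = 6
  (X+Y)[1][1] = (-5) + (5) = 0
X + Y =
[       -8        -1 ]
[        6         0 ]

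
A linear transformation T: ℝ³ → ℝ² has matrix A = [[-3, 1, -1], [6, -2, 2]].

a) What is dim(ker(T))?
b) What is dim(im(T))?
dim(ker) = 2, dim(im) = 1

Observe that row 2 = -2 × row 1 (so the rows are linearly dependent).
Thus rank(A) = 1 (only one linearly independent row).
dim(im(T)) = rank(A) = 1.
By the rank-nullity theorem applied to T: ℝ³ → ℝ², rank(A) + nullity(A) = 3 (the domain dimension), so dim(ker(T)) = 3 - 1 = 2.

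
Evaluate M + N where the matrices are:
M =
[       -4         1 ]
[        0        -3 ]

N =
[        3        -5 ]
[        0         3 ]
M + N =
[       -1        -4 ]
[        0         0 ]

Matrix addition is elementwise: (M+N)[i][j] = M[i][j] + N[i][j].
  (M+N)[0][0] = (-4) + (3) = -1
  (M+N)[0][1] = (1) + (-5) = -4
  (M+N)[1][0] = (0) + (0) = 0
  (M+N)[1][1] = (-3) + (3) = 0
M + N =
[       -1        -4 ]
[        0         0 ]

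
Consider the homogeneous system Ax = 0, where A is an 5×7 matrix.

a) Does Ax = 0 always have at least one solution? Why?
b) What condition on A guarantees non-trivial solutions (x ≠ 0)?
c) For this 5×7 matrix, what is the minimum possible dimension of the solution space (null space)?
a) Yes, x = 0 is always a solution. b) When A has linearly dependent columns (rank < n). c) Minimum nullity = 2.

a) x = 0 satisfies A·0 = 0, so the zero vector is always a solution.
b) Non-trivial solutions exist iff the columns of A are linearly dependent, equivalently rank(A) < n (the number of columns).
c) By rank-nullity, rank(A) + nullity(A) = n = 7. Since A has only 5 rows, rank(A) ≤ 5, so nullity(A) ≥ 7 - 5 = 2.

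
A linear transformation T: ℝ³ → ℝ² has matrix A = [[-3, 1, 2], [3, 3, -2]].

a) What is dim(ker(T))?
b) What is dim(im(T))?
dim(ker) = 1, dim(im) = 2

The two rows are not scalar multiples of one another (no single k satisfies row 2 = k × row 1), so they are linearly independent.
Thus rank(A) = 2.
dim(im(T)) = rank(A) = 2.
By the rank-nullity theorem applied to T: ℝ³ → ℝ², rank(A) + nullity(A) = 3 (the domain dimension), so dim(ker(T)) = 3 - 2 = 1.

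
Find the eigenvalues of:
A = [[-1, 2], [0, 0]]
λ = -1, 0

Solve det(A - λI) = 0. For a 2×2 matrix this is λ² - (trace)λ + det = 0.
trace(A) = -1 + 0 = -1.
det(A) = (-1)*(0) - (2)*(0) = 0 - 0 = 0.
Characteristic equation: λ² - (-1)λ + (0) = 0.
Discriminant: (-1)² - 4*(0) = 1 - 0 = 1.
Roots: λ = (-1 ± √1) / 2 = -1, 0.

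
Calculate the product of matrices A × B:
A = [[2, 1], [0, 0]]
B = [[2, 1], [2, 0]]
[[6, 2], [0, 0]]

Matrix multiplication:
C[0][0] = 2×2 + 1×2 = 6
C[0][1] = 2×1 + 1×0 = 2
C[1][0] = 0×2 + 0×2 = 0
C[1][1] = 0×1 + 0×0 = 0
Result: [[6, 2], [0, 0]]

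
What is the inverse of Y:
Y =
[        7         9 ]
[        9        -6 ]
det(Y) = -123
Y⁻¹ =
[     2/41      3/41 ]
[     3/41    -7/123 ]

For a 2×2 matrix Y = [[a, b], [c, d]] with det(Y) ≠ 0, Y⁻¹ = (1/det(Y)) * [[d, -b], [-c, a]].
det(Y) = (7)*(-6) - (9)*(9) = -42 - 81 = -123.
Y⁻¹ = (1/-123) * [[-6, -9], [-9, 7]].
Dividing each entry by -123 and reducing:
Y⁻¹ =
[     2/41      3/41 ]
[     3/41    -7/123 ]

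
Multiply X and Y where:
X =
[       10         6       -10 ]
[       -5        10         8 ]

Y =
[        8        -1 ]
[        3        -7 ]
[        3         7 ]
XY =
[       68      -122 ]
[       14        -9 ]

Matrix multiplication: (XY)[i][j] = sum over k of X[i][k] * Y[k][j].
  (XY)[0][0] = (10)*(8) + (6)*(3) + (-10)*(3) = 68
  (XY)[0][1] = (10)*(-1) + (6)*(-7) + (-10)*(7) = -122
  (XY)[1][0] = (-5)*(8) + (10)*(3) + (8)*(3) = 14
  (XY)[1][1] = (-5)*(-1) + (10)*(-7) + (8)*(7) = -9
XY =
[       68      -122 ]
[       14        -9 ]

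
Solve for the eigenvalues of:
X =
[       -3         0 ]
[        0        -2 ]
λ = -3, -2

Solve det(X - λI) = 0. For a 2×2 matrix the characteristic equation is λ² - (trace)λ + det = 0.
trace(X) = a + d = -3 - 2 = -5.
det(X) = a*d - b*c = (-3)*(-2) - (0)*(0) = 6 - 0 = 6.
Characteristic equation: λ² - (-5)λ + (6) = 0.
Discriminant = (-5)² - 4*(6) = 25 - 24 = 1.
λ = (-5 ± √1) / 2 = (-5 ± 1) / 2 = -3, -2.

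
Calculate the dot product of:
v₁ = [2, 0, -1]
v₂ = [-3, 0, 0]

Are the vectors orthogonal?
-6, No

The dot product is the sum of products of corresponding components.
v₁·v₂ = (2)*(-3) + (0)*(0) + (-1)*(0) = -6 + 0 + 0 = -6.
Two vectors are orthogonal iff their dot product is 0; here the dot product is -6, so the vectors are not orthogonal.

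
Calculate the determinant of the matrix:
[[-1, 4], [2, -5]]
-3

For a 2×2 matrix [[a, b], [c, d]], det = ad - bc
det = (-1)(-5) - (4)(2) = 5 - 8 = -3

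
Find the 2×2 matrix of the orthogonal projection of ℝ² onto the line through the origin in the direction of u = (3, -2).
[[9/13, -6/13], [-6/13, 4/13]]

The orthogonal projection onto the line spanned by a nonzero vector u = (a, b) has matrix P = (u uᵀ) / (uᵀ u) = (1/(a² + b²)) · [[a², ab], [ab, b²]].
Here u = (3, -2), so a² + b² = 9 + 4 = 13.
P = (1/13) · [[9, -6], [-6, 4]] = [[9/13, -6/13], [-6/13, 4/13]].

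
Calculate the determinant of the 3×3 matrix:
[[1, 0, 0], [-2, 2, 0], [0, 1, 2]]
4

Expansion along first row:
det = 1·det([[2,0],[1,2]]) - 0·det([[-2,0],[0,2]]) + 0·det([[-2,2],[0,1]])
    = 1·(2·2 - 0·1) - 0·(-2·2 - 0·0) + 0·(-2·1 - 2·0)
    = 1·4 - 0·-4 + 0·-2
    = 4 + 0 + 0 = 4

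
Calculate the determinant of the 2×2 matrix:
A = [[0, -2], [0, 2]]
0

For A = [[a, b], [c, d]], det(A) = a*d - b*c.
det(A) = (0)*(2) - (-2)*(0) = 0 - 0 = 0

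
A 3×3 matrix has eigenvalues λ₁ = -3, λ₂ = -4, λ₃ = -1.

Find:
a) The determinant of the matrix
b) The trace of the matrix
det = -12, trace = -8

Two standard eigenvalue identities:
- det(A) equals the product of the eigenvalues (counted with multiplicity).
- trace(A) equals the sum of the eigenvalues.
det(A) = (-3)*(-4)*(-1) = -12.
trace(A) = -3 - 4 - 1 = -8.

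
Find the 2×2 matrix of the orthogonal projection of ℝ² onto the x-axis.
[[1, 0], [0, 0]]

The orthogonal projection onto the line spanned by a nonzero vector u = (a, b) has matrix P = (u uᵀ) / (uᵀ u) = (1/(a² + b²)) · [[a², ab], [ab, b²]].
Here u = (1, 0), so a² + b² = 1 + 0 = 1.
P = (1/1) · [[1, 0], [0, 0]] = [[1, 0], [0, 0]].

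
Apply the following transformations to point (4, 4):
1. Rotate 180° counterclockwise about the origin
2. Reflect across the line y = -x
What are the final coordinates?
(4, 4)

Step 1: Rotate 180° → (-4, -4)
Step 2: Reflect across the line y = -x → (4, 4)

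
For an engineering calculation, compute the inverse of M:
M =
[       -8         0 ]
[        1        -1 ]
det(M) = 8
M⁻¹ =
[     -1/8         0 ]
[     -1/8        -1 ]

For a 2×2 matrix M = [[a, b], [c, d]] with det(M) ≠ 0, M⁻¹ = (1/det(M)) * [[d, -b], [-c, a]].
det(M) = (-8)*(-1) - (0)*(1) = 8 - 0 = 8.
M⁻¹ = (1/8) * [[-1, 0], [-1, -8]].
Dividing each entry by 8 and reducing:
M⁻¹ =
[     -1/8         0 ]
[     -1/8        -1 ]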